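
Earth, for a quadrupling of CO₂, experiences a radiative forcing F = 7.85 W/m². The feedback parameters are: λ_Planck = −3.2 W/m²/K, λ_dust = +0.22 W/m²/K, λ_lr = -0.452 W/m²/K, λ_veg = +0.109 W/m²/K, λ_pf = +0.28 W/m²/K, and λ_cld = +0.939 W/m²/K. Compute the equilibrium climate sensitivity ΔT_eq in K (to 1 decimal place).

3.7 K

Net feedback parameter λ = (−3.2) + (+0.22) + (-0.452) + (+0.109) + (+0.28) + (+0.939) = -2.104 W/m²/K.
ΔT = −F/λ = −7.85/(-2.104) = 3.7 K.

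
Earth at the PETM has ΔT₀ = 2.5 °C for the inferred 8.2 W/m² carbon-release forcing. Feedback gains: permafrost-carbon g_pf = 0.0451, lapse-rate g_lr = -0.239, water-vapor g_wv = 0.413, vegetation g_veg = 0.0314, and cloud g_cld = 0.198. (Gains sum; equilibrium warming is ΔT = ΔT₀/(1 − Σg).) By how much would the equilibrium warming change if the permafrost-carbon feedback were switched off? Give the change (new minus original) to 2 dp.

Original: g = 0.4485, ΔT = 2.5/(1−0.4485) = 4.5331 °C.
Without permafrost-carbon: g' = 0.4034, ΔT' = 2.5/(1−0.4034) = 4.1904 °C.
Change = 4.1904 − 4.5331 = -0.34 °C.

-0.34 °C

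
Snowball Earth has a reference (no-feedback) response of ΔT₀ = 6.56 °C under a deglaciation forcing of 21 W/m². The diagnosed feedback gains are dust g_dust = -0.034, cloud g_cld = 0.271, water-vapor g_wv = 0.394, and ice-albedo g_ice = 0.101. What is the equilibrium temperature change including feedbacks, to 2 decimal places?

24.48 °C

Total gain g = -0.034 + 0.271 + 0.394 + 0.101 = 0.732.
Amplification A = 1/(1 − 0.732) = 3.731.
ΔT = 6.56 × 3.731 = 24.48 °C.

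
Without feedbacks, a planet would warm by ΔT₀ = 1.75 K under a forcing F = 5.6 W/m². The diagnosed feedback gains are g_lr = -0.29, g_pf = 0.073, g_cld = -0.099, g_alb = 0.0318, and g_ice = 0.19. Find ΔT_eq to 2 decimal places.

Total gain g = -0.29 + 0.073 − 0.099 + 0.0318 + 0.19 = -0.0942.
Amplification A = 1/(1 + 0.0942) = 0.9139.
ΔT = 1.75 × 0.9139 = 1.60 K.

1.60 K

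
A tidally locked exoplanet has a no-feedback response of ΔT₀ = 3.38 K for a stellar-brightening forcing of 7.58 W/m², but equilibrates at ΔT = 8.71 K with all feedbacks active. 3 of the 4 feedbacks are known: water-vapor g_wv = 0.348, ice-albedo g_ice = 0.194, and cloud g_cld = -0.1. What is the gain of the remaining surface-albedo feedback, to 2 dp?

0.17

Amplification A = ΔT/ΔT₀ = 8.71/3.38 = 2.577.
Total gain g = 1 − 1/A = 1 − 1/2.577 = 0.612.
Known gains sum to 0.348 + 0.194 − 0.1 = 0.442.
g_alb = 0.612 − 0.442 = 0.17.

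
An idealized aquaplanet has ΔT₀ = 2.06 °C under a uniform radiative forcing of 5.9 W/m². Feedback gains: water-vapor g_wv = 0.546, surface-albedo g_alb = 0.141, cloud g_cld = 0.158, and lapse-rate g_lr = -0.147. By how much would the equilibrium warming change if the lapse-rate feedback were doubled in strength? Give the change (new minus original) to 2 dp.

Original: g = 0.698, ΔT = 2.06/(1−0.698) = 6.8212 °C.
With doubled lapse-rate: g' = 0.551, ΔT' = 2.06/(1−0.551) = 4.5880 °C.
Change = 4.5880 − 6.8212 = -2.23 °C.

-2.23 °C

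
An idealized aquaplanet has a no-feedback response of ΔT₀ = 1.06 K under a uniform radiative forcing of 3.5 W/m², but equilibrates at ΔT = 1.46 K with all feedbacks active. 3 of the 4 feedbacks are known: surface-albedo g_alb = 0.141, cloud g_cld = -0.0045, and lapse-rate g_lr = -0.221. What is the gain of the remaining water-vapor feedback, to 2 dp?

0.36

Amplification A = ΔT/ΔT₀ = 1.46/1.06 = 1.377.
Total gain g = 1 − 1/A = 1 − 1/1.377 = 0.2738.
Known gains sum to 0.141 − 0.0045 − 0.221 = -0.0845.
g_wv = 0.2738 + 0.0845 = 0.36.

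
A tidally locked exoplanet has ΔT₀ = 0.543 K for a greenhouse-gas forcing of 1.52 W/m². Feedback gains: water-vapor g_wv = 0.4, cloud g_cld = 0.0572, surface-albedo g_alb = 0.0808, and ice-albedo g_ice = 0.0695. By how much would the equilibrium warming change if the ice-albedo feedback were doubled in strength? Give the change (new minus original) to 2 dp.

Original: g = 0.6075, ΔT = 0.543/(1−0.6075) = 1.3834 K.
With doubled ice-albedo: g' = 0.677, ΔT' = 0.543/(1−0.677) = 1.6811 K.
Change = 1.6811 − 1.3834 = 0.30 K.

0.30 K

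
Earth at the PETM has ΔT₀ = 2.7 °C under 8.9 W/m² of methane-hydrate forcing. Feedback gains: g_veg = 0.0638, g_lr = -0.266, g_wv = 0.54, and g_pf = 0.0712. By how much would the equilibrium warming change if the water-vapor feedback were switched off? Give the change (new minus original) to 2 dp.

-2.18 °C

Original: g = 0.409, ΔT = 2.7/(1−0.409) = 4.5685 °C.
Without water-vapor: g' = -0.131, ΔT' = 2.7/(1+0.131) = 2.3873 °C.
Change = 2.3873 − 4.5685 = -2.18 °C.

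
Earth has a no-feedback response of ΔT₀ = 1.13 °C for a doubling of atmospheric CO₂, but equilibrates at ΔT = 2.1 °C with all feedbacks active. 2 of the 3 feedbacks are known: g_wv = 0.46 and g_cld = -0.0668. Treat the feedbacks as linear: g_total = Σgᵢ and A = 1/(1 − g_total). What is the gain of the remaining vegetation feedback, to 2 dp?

0.07

Amplification A = ΔT/ΔT₀ = 2.1/1.13 = 1.858.
Total gain g = 1 − 1/A = 1 − 1/1.858 = 0.4618.
Known gains sum to 0.46 − 0.0668 = 0.3932.
g_veg = 0.4618 − 0.3932 = 0.07.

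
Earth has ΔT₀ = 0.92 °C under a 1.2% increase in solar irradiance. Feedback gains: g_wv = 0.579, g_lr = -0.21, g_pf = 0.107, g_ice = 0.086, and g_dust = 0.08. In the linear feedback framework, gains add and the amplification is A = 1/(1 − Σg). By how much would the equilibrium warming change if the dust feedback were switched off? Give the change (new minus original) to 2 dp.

-0.47 °C

Original: g = 0.642, ΔT = 0.92/(1−0.642) = 2.5698 °C.
Without dust: g' = 0.562, ΔT' = 0.92/(1−0.562) = 2.1005 °C.
Change = 2.1005 − 2.5698 = -0.47 °C.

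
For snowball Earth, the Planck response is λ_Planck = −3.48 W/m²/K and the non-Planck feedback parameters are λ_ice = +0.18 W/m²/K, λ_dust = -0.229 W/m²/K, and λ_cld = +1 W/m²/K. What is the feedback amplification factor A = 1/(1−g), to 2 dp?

1.38

Convert to gains: g_ice = 0.18/3.48 = 0.05172; g_dust = -0.229/3.48 = -0.0658; g_cld = 1/3.48 = 0.2874.
Total gain g = 0.27332.
A = 1/(1 − 0.27332) = 1.38.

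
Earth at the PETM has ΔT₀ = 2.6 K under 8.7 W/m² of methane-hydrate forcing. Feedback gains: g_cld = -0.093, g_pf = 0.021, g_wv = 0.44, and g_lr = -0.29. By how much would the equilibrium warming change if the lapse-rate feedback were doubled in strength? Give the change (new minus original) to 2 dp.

-0.67 K

Original: g = 0.078, ΔT = 2.6/(1−0.078) = 2.8200 K.
With doubled lapse-rate: g' = -0.212, ΔT' = 2.6/(1+0.212) = 2.1452 K.
Change = 2.1452 − 2.8200 = -0.67 K.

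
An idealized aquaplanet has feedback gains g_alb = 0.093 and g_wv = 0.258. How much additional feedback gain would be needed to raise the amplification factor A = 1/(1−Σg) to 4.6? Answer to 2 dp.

0.43

Current total gain = 0.351.
Target gain for A = 4.6: g* = 1 − 1/4.6 = 0.7826.
Additional gain needed = 0.7826 − 0.351 = 0.43.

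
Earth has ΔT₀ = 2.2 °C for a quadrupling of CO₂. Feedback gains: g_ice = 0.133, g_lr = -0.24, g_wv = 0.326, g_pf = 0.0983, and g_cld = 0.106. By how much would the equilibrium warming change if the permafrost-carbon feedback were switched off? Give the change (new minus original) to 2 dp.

-0.56 °C

Original: g = 0.4233, ΔT = 2.2/(1−0.4233) = 3.8148 °C.
Without permafrost-carbon: g' = 0.325, ΔT' = 2.2/(1−0.325) = 3.2593 °C.
Change = 3.2593 − 3.8148 = -0.56 °C.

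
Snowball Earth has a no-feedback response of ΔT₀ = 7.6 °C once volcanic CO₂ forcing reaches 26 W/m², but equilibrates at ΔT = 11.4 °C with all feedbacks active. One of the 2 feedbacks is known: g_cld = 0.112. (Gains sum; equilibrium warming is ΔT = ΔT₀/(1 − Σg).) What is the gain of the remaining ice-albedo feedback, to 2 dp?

0.22

Amplification A = ΔT/ΔT₀ = 11.4/7.6 = 1.5.
Total gain g = 1 − 1/A = 1 − 1/1.5 = 0.3333.
The known gain is 0.112.
g_ice = 0.3333 − 0.112 = 0.22.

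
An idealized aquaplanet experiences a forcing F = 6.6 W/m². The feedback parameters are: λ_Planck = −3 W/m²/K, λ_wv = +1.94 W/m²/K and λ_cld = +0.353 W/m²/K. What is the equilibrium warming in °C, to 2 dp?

9.34 °C

Net feedback parameter λ = (−3) + (+1.94) + (+0.353) = -0.707 W/m²/K.
ΔT = −F/λ = −6.6/(-0.707) = 9.34 °C.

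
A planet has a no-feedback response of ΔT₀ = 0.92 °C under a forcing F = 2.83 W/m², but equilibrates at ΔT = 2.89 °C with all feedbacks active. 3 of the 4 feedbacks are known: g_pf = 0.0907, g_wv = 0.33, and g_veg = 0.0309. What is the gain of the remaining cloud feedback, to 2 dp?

0.23

Amplification A = ΔT/ΔT₀ = 2.89/0.92 = 3.141.
Total gain g = 1 − 1/A = 1 − 1/3.141 = 0.6816.
Known gains sum to 0.0907 + 0.33 + 0.0309 = 0.4516.
g_cld = 0.6816 − 0.4516 = 0.23.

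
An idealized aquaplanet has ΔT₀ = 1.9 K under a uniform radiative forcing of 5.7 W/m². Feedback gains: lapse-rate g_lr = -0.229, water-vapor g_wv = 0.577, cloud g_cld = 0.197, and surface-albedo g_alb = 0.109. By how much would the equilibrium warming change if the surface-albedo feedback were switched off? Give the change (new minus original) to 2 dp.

Original: g = 0.654, ΔT = 1.9/(1−0.654) = 5.4913 K.
Without surface-albedo: g' = 0.545, ΔT' = 1.9/(1−0.545) = 4.1758 K.
Change = 4.1758 − 5.4913 = -1.32 K.

-1.32 K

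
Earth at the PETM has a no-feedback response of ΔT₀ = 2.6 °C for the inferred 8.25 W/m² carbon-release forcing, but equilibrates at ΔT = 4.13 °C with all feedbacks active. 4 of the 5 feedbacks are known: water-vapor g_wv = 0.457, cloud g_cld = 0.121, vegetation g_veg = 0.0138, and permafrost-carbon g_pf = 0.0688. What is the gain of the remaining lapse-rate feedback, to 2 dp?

Amplification A = ΔT/ΔT₀ = 4.13/2.6 = 1.588.
Total gain g = 1 − 1/A = 1 − 1/1.588 = 0.3703.
Known gains sum to 0.457 + 0.121 + 0.0138 + 0.0688 = 0.6606.
g_lr = 0.3703 − 0.6606 = -0.29.

-0.29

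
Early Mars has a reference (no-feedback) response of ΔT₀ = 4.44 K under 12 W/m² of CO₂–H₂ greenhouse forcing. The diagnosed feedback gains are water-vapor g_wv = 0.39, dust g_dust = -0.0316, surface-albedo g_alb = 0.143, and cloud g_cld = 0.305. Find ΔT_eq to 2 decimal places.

22.93 K

Total gain g = 0.39 − 0.0316 + 0.143 + 0.305 = 0.8064.
Amplification A = 1/(1 − 0.8064) = 5.165.
ΔT = 4.44 × 5.165 = 22.93 K.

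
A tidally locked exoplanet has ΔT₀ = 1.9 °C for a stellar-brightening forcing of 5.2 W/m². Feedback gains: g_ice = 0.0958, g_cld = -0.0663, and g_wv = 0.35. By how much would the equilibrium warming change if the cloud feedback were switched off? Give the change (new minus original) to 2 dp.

Original: g = 0.3795, ΔT = 1.9/(1−0.3795) = 3.0620 °C.
Without cloud: g' = 0.4458, ΔT' = 1.9/(1−0.4458) = 3.4284 °C.
Change = 3.4284 − 3.0620 = 0.37 °C.

0.37 °C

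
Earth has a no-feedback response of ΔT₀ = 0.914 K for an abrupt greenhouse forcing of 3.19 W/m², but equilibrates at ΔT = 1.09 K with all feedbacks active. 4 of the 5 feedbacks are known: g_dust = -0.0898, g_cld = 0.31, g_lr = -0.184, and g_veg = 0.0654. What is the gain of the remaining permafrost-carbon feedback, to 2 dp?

0.06

Amplification A = ΔT/ΔT₀ = 1.09/0.914 = 1.193.
Total gain g = 1 − 1/A = 1 − 1/1.193 = 0.1618.
Known gains sum to -0.0898 + 0.31 − 0.184 + 0.0654 = 0.1016.
g_pf = 0.1618 − 0.1016 = 0.06.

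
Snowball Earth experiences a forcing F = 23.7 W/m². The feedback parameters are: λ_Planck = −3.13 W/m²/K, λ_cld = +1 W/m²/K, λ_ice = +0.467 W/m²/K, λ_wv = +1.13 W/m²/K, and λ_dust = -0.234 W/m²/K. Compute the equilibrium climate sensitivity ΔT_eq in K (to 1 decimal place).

30.9 K

Net feedback parameter λ = (−3.13) + (+1) + (+0.467) + (+1.13) + (-0.234) = -0.767 W/m²/K.
ΔT = −F/λ = −23.7/(-0.767) = 30.9 K.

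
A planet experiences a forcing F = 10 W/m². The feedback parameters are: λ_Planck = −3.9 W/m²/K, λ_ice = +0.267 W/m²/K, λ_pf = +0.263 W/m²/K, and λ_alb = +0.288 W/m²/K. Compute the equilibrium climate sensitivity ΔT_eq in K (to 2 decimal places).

Net feedback parameter λ = (−3.9) + (+0.267) + (+0.263) + (+0.288) = -3.082 W/m²/K.
ΔT = −F/λ = −10/(-3.082) = 3.24 K.

3.24 K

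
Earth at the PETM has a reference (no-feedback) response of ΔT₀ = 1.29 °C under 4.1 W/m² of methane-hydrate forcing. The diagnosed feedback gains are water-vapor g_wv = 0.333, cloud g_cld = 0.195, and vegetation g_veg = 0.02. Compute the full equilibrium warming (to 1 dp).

2.9 °C

Total gain g = 0.333 + 0.195 + 0.02 = 0.548.
Amplification A = 1/(1 − 0.548) = 2.212.
ΔT = 1.29 × 2.212 = 2.9 °C.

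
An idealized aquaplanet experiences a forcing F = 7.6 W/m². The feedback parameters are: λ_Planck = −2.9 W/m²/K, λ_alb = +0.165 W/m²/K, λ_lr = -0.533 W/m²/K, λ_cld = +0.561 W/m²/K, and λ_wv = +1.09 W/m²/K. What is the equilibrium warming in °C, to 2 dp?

Net feedback parameter λ = (−2.9) + (+0.165) + (-0.533) + (+0.561) + (+1.09) = -1.617 W/m²/K.
ΔT = −F/λ = −7.6/(-1.617) = 4.70 °C.

4.70 °C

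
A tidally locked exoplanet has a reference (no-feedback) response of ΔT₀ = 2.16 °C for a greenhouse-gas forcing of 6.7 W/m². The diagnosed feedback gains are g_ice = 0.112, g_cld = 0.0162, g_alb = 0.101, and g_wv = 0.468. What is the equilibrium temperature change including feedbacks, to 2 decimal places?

7.13 °C

Total gain g = 0.112 + 0.0162 + 0.101 + 0.468 = 0.6972.
Amplification A = 1/(1 − 0.6972) = 3.303.
ΔT = 2.16 × 3.303 = 7.13 °C.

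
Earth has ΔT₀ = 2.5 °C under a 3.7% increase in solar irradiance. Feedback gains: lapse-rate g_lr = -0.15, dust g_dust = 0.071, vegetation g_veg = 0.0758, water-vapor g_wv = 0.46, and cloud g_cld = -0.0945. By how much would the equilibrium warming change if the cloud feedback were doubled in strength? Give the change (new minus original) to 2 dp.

Original: g = 0.3623, ΔT = 2.5/(1−0.3623) = 3.9203 °C.
With doubled cloud: g' = 0.2678, ΔT' = 2.5/(1−0.2678) = 3.4144 °C.
Change = 3.4144 − 3.9203 = -0.51 °C.

-0.51 °C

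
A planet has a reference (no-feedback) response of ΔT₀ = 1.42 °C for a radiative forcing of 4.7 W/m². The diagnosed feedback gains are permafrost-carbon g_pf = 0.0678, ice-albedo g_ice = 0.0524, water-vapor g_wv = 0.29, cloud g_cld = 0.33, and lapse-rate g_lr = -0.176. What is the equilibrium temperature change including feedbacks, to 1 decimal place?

3.3 °C

Total gain g = 0.0678 + 0.0524 + 0.29 + 0.33 − 0.176 = 0.5642.
Amplification A = 1/(1 − 0.5642) = 2.295.
ΔT = 1.42 × 2.295 = 3.3 °C.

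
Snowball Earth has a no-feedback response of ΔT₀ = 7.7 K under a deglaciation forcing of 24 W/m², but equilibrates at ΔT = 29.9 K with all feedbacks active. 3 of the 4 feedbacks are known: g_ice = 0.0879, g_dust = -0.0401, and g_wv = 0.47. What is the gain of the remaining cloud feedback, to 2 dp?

0.22

Amplification A = ΔT/ΔT₀ = 29.9/7.7 = 3.883.
Total gain g = 1 − 1/A = 1 − 1/3.883 = 0.7425.
Known gains sum to 0.0879 − 0.0401 + 0.47 = 0.5178.
g_cld = 0.7425 − 0.5178 = 0.22.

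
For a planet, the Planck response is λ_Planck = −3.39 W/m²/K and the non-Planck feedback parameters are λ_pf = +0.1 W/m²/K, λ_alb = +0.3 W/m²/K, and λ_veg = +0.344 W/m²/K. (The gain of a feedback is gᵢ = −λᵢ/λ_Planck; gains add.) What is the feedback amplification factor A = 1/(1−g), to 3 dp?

Convert to gains: g_pf = 0.1/3.39 = 0.0295; g_alb = 0.3/3.39 = 0.0885; g_veg = 0.344/3.39 = 0.1015.
Total gain g = 0.2195.
A = 1/(1 − 0.2195) = 1.281.

1.281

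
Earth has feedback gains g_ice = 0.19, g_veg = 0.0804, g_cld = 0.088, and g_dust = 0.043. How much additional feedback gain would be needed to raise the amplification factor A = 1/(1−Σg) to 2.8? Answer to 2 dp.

0.24

Current total gain = 0.4014.
Target gain for A = 2.8: g* = 1 − 1/2.8 = 0.6429.
Additional gain needed = 0.6429 − 0.4014 = 0.24.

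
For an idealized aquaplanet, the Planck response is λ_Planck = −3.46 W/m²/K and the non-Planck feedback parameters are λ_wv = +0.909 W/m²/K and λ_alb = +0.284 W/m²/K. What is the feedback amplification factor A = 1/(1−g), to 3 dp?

Convert to gains: g_wv = 0.909/3.46 = 0.2627; g_alb = 0.284/3.46 = 0.08208.
Total gain g = 0.34478.
A = 1/(1 − 0.34478) = 1.526.

1.526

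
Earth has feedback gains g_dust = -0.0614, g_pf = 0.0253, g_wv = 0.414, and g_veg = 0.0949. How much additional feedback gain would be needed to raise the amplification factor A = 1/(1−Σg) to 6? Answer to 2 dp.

0.36

Current total gain = 0.4728.
Target gain for A = 6: g* = 1 − 1/6 = 0.8333.
Additional gain needed = 0.8333 − 0.4728 = 0.36.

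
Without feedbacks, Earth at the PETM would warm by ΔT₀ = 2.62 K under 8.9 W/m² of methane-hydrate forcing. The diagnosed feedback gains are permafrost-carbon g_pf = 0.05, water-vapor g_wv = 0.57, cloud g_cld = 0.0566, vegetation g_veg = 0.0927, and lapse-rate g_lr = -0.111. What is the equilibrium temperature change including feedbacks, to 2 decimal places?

Total gain g = 0.05 + 0.57 + 0.0566 + 0.0927 − 0.111 = 0.6583.
Amplification A = 1/(1 − 0.6583) = 2.927.
ΔT = 2.62 × 2.927 = 7.67 K.

7.67 K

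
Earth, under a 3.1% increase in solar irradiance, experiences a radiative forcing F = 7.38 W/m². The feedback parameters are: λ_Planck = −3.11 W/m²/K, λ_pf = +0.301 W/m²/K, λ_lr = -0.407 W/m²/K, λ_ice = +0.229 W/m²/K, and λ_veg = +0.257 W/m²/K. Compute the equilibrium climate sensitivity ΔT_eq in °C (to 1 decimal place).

2.7 °C

Net feedback parameter λ = (−3.11) + (+0.301) + (-0.407) + (+0.229) + (+0.257) = -2.73 W/m²/K.
ΔT = −F/λ = −7.38/(-2.73) = 2.7 °C.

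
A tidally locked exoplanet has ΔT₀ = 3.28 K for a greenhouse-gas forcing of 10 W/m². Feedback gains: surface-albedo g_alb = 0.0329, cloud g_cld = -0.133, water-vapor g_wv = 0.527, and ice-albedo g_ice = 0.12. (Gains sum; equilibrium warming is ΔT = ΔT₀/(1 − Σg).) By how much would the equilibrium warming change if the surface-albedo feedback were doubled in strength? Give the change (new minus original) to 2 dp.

Original: g = 0.5469, ΔT = 3.28/(1−0.5469) = 7.2390 K.
With doubled surface-albedo: g' = 0.5798, ΔT' = 3.28/(1−0.5798) = 7.8058 K.
Change = 7.8058 − 7.2390 = 0.57 K.

0.57 K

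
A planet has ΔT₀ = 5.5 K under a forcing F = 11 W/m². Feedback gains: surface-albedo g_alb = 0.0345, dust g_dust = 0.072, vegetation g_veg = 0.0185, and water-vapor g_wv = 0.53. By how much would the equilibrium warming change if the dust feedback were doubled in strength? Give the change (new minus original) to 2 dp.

Original: g = 0.655, ΔT = 5.5/(1−0.655) = 15.9420 K.
With doubled dust: g' = 0.727, ΔT' = 5.5/(1−0.727) = 20.1465 K.
Change = 20.1465 − 15.9420 = 4.20 K.

4.20 K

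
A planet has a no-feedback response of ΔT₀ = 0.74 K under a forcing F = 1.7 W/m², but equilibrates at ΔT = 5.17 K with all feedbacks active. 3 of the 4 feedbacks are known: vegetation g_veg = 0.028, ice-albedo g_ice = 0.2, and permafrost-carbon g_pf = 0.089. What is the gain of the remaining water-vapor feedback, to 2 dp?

Amplification A = ΔT/ΔT₀ = 5.17/0.74 = 6.986.
Total gain g = 1 − 1/A = 1 − 1/6.986 = 0.8569.
Known gains sum to 0.028 + 0.2 + 0.089 = 0.317.
g_wv = 0.8569 − 0.317 = 0.54.

0.54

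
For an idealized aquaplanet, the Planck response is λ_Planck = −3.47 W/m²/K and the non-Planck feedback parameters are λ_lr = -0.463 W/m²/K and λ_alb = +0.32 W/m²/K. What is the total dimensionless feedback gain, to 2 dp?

Convert to gains: g_lr = -0.463/3.47 = -0.1334; g_alb = 0.32/3.47 = 0.09222.
Total gain g = -0.04118.

-0.04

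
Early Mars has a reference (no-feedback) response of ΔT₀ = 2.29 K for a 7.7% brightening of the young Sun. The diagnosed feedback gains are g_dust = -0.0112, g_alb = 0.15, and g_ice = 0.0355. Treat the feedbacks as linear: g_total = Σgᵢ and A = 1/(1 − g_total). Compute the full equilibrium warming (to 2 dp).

Total gain g = -0.0112 + 0.15 + 0.0355 = 0.1743.
Amplification A = 1/(1 − 0.1743) = 1.211.
ΔT = 2.29 × 1.211 = 2.77 K.

2.77 K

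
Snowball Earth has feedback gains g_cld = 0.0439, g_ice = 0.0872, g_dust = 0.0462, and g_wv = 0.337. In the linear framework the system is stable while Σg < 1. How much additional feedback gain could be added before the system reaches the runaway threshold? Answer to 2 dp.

Current total gain = 0.0439 + 0.0872 + 0.0462 + 0.337 = 0.5143.
Margin to runaway = 1 − 0.5143 = 0.49.

0.49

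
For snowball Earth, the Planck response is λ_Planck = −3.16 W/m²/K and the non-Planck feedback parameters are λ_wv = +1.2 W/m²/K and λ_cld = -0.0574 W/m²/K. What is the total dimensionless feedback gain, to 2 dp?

Convert to gains: g_wv = 1.2/3.16 = 0.3797; g_cld = -0.0574/3.16 = -0.01816.
Total gain g = 0.36154.

0.36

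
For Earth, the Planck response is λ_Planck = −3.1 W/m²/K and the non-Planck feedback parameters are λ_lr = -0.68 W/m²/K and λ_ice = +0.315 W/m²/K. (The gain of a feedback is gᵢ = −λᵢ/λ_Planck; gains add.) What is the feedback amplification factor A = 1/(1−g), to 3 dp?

0.895

Convert to gains: g_lr = -0.68/3.1 = -0.2194; g_ice = 0.315/3.1 = 0.1016.
Total gain g = -0.1178.
A = 1/(1 + 0.1178) = 0.895.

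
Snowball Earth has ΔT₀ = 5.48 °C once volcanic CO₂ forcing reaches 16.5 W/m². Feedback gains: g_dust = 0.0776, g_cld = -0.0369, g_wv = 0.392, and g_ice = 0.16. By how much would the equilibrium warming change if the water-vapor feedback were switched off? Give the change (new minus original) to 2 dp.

Original: g = 0.5927, ΔT = 5.48/(1−0.5927) = 13.4545 °C.
Without water-vapor: g' = 0.2007, ΔT' = 5.48/(1−0.2007) = 6.8560 °C.
Change = 6.8560 − 13.4545 = -6.60 °C.

-6.60 °C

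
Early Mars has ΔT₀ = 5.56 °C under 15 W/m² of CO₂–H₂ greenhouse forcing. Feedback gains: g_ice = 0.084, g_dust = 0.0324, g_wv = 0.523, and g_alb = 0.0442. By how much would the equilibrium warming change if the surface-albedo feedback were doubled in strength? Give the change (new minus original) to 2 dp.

Original: g = 0.6836, ΔT = 5.56/(1−0.6836) = 17.5727 °C.
With doubled surface-albedo: g' = 0.7278, ΔT' = 5.56/(1−0.7278) = 20.4262 °C.
Change = 20.4262 − 17.5727 = 2.85 °C.

2.85 °C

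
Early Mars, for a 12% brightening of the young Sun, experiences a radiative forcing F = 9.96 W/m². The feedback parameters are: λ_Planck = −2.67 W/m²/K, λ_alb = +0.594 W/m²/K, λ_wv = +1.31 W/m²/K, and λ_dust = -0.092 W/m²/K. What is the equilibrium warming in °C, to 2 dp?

11.61 °C

Net feedback parameter λ = (−2.67) + (+0.594) + (+1.31) + (-0.092) = -0.858 W/m²/K.
ΔT = −F/λ = −9.96/(-0.858) = 11.61 °C.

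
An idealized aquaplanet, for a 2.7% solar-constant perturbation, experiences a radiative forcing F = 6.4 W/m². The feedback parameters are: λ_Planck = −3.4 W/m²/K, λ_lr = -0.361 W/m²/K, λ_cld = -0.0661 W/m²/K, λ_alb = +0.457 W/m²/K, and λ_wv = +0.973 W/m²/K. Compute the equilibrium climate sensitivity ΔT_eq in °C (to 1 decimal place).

2.7 °C

Net feedback parameter λ = (−3.4) + (-0.361) + (-0.0661) + (+0.457) + (+0.973) = -2.3971 W/m²/K.
ΔT = −F/λ = −6.4/(-2.3971) = 2.7 °C.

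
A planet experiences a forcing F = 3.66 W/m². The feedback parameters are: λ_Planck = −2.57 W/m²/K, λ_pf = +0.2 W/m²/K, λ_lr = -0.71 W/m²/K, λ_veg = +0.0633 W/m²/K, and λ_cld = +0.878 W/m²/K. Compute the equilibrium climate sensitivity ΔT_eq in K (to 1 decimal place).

1.7 K

Net feedback parameter λ = (−2.57) + (+0.2) + (-0.71) + (+0.0633) + (+0.878) = -2.1387 W/m²/K.
ΔT = −F/λ = −3.66/(-2.1387) = 1.7 K.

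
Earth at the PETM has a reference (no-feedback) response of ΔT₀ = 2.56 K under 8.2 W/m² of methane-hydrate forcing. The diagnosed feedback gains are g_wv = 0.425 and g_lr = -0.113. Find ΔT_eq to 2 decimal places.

Total gain g = 0.425 − 0.113 = 0.312.
Amplification A = 1/(1 − 0.312) = 1.453.
ΔT = 2.56 × 1.453 = 3.72 K.

3.72 K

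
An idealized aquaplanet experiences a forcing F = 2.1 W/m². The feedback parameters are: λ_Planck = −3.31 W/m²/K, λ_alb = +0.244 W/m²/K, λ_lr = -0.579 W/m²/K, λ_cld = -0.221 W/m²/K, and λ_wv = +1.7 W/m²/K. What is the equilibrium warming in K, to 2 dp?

Net feedback parameter λ = (−3.31) + (+0.244) + (-0.579) + (-0.221) + (+1.7) = -2.166 W/m²/K.
ΔT = −F/λ = −2.1/(-2.166) = 0.97 K.

0.97 K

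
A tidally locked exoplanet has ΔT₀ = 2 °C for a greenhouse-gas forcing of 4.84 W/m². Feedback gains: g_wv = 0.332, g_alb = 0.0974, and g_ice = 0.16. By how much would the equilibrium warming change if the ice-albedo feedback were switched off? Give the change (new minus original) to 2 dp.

-1.37 °C

Original: g = 0.5894, ΔT = 2/(1−0.5894) = 4.8709 °C.
Without ice-albedo: g' = 0.4294, ΔT' = 2/(1−0.4294) = 3.5051 °C.
Change = 3.5051 − 4.8709 = -1.37 °C.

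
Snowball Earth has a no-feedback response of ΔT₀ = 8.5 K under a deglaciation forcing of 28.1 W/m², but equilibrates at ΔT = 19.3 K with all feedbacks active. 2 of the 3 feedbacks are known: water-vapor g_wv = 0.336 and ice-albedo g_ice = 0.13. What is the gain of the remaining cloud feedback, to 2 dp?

0.09

Amplification A = ΔT/ΔT₀ = 19.3/8.5 = 2.271.
Total gain g = 1 − 1/A = 1 − 1/2.271 = 0.5597.
Known gains sum to 0.336 + 0.13 = 0.466.
g_cld = 0.5597 − 0.466 = 0.09.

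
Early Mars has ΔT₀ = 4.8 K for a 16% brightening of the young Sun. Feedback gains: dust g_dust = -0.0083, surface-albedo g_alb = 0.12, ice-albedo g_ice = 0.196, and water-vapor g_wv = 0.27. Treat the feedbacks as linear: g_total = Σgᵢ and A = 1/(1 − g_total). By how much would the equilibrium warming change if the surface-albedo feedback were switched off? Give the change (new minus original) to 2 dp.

Original: g = 0.5777, ΔT = 4.8/(1−0.5777) = 11.3663 K.
Without surface-albedo: g' = 0.4577, ΔT' = 4.8/(1−0.4577) = 8.8512 K.
Change = 8.8512 − 11.3663 = -2.52 K.

-2.52 K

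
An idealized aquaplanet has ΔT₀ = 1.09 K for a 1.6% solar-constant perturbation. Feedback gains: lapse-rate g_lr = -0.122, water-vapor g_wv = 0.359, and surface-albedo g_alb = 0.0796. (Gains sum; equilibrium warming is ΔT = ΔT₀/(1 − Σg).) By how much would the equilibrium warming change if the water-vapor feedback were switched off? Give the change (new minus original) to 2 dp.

Original: g = 0.3166, ΔT = 1.09/(1−0.3166) = 1.5950 K.
Without water-vapor: g' = -0.0424, ΔT' = 1.09/(1+0.0424) = 1.0457 K.
Change = 1.0457 − 1.5950 = -0.55 K.

-0.55 K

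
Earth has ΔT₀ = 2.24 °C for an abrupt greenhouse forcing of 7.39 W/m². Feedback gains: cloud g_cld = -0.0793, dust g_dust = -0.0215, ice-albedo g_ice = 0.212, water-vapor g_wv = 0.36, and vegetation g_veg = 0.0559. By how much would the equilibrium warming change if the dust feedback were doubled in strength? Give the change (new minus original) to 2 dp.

-0.21 °C

Original: g = 0.5271, ΔT = 2.24/(1−0.5271) = 4.7367 °C.
With doubled dust: g' = 0.5056, ΔT' = 2.24/(1−0.5056) = 4.5307 °C.
Change = 4.5307 − 4.7367 = -0.21 °C.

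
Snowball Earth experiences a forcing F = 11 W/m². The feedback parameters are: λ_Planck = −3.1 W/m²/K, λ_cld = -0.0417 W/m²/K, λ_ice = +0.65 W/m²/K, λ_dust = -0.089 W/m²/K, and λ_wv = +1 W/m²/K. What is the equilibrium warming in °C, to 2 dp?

6.96 °C

Net feedback parameter λ = (−3.1) + (-0.0417) + (+0.65) + (-0.089) + (+1) = -1.5807 W/m²/K.
ΔT = −F/λ = −11/(-1.5807) = 6.96 °C.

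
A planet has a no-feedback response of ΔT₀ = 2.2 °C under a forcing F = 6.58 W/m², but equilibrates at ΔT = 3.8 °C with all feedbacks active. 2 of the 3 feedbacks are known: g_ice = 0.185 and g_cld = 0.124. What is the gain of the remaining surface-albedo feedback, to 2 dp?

0.11

Amplification A = ΔT/ΔT₀ = 3.8/2.2 = 1.727.
Total gain g = 1 − 1/A = 1 − 1/1.727 = 0.421.
Known gains sum to 0.185 + 0.124 = 0.309.
g_alb = 0.421 − 0.309 = 0.11.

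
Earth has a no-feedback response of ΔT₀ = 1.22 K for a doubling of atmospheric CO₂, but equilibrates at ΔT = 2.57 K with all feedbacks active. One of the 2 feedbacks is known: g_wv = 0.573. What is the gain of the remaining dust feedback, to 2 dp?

Amplification A = ΔT/ΔT₀ = 2.57/1.22 = 2.107.
Total gain g = 1 − 1/A = 1 − 1/2.107 = 0.5254.
The known gain is 0.573.
g_dust = 0.5254 − 0.573 = -0.05.

-0.05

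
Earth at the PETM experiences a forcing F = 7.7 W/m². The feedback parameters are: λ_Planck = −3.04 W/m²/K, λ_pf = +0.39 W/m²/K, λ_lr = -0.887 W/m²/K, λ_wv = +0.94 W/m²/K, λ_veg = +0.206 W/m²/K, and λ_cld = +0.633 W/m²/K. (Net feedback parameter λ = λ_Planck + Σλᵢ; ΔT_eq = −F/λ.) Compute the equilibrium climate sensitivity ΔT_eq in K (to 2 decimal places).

Net feedback parameter λ = (−3.04) + (+0.39) + (-0.887) + (+0.94) + (+0.206) + (+0.633) = -1.758 W/m²/K.
ΔT = −F/λ = −7.7/(-1.758) = 4.38 K.

4.38 K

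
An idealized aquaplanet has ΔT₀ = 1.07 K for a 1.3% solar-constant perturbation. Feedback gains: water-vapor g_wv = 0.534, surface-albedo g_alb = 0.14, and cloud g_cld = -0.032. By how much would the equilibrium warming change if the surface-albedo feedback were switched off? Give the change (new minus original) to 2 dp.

Original: g = 0.642, ΔT = 1.07/(1−0.642) = 2.9888 K.
Without surface-albedo: g' = 0.502, ΔT' = 1.07/(1−0.502) = 2.1486 K.
Change = 2.1486 − 2.9888 = -0.84 K.

-0.84 K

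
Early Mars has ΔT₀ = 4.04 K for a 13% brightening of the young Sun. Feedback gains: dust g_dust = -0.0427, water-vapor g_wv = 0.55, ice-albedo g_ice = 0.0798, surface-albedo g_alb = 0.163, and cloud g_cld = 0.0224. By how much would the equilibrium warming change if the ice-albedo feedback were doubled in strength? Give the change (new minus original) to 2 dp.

Original: g = 0.7725, ΔT = 4.04/(1−0.7725) = 17.7582 K.
With doubled ice-albedo: g' = 0.8523, ΔT' = 4.04/(1−0.8523) = 27.3527 K.
Change = 27.3527 − 17.7582 = 9.59 K.

9.59 K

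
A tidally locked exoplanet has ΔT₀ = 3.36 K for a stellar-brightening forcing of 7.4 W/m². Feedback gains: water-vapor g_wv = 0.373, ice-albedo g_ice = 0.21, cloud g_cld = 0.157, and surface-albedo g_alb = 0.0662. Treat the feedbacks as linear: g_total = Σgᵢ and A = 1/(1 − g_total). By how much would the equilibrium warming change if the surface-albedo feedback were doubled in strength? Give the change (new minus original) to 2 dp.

8.99 K

Original: g = 0.8062, ΔT = 3.36/(1−0.8062) = 17.3375 K.
With doubled surface-albedo: g' = 0.8724, ΔT' = 3.36/(1−0.8724) = 26.3323 K.
Change = 26.3323 − 17.3375 = 8.99 K.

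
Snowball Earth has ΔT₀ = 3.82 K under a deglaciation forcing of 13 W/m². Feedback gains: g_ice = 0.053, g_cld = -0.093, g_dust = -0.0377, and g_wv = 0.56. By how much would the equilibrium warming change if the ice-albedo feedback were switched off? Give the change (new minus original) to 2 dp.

-0.69 K

Original: g = 0.4823, ΔT = 3.82/(1−0.4823) = 7.3788 K.
Without ice-albedo: g' = 0.4293, ΔT' = 3.82/(1−0.4293) = 6.6935 K.
Change = 6.6935 − 7.3788 = -0.69 K.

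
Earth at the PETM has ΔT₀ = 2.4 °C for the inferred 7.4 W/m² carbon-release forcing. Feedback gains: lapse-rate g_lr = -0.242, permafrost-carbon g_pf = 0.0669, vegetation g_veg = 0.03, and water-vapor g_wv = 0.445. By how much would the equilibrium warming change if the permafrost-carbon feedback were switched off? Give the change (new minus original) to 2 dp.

Original: g = 0.2999, ΔT = 2.4/(1−0.2999) = 3.4281 °C.
Without permafrost-carbon: g' = 0.233, ΔT' = 2.4/(1−0.233) = 3.1291 °C.
Change = 3.1291 − 3.4281 = -0.30 °C.

-0.30 °C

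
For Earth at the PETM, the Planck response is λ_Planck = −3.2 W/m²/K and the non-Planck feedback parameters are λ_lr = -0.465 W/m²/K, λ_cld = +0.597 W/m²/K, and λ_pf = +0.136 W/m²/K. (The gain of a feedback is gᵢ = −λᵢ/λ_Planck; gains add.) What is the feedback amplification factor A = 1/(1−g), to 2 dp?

1.09

Convert to gains: g_lr = -0.465/3.2 = -0.1453; g_cld = 0.597/3.2 = 0.1866; g_pf = 0.136/3.2 = 0.0425.
Total gain g = 0.0838.
A = 1/(1 − 0.0838) = 1.09.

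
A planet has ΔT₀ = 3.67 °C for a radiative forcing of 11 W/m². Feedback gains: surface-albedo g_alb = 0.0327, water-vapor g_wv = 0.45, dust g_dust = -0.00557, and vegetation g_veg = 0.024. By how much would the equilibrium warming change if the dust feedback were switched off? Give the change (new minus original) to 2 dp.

Original: g = 0.50113, ΔT = 3.67/(1−0.50113) = 7.3566 °C.
Without dust: g' = 0.5067, ΔT' = 3.67/(1−0.5067) = 7.4397 °C.
Change = 7.4397 − 7.3566 = 0.08 °C.

0.08 °C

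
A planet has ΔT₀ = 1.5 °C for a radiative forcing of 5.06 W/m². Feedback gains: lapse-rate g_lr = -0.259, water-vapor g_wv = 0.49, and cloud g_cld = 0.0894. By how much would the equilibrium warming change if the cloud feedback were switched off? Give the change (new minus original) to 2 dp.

-0.26 °C

Original: g = 0.3204, ΔT = 1.5/(1−0.3204) = 2.2072 °C.
Without cloud: g' = 0.231, ΔT' = 1.5/(1−0.231) = 1.9506 °C.
Change = 1.9506 − 2.2072 = -0.26 °C.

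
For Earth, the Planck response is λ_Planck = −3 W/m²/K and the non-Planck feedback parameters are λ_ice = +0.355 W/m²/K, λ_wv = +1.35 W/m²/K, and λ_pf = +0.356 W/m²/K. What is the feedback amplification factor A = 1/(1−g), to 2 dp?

3.19

Convert to gains: g_ice = 0.355/3 = 0.1183; g_wv = 1.35/3 = 0.45; g_pf = 0.356/3 = 0.1187.
Total gain g = 0.687.
A = 1/(1 − 0.687) = 3.19.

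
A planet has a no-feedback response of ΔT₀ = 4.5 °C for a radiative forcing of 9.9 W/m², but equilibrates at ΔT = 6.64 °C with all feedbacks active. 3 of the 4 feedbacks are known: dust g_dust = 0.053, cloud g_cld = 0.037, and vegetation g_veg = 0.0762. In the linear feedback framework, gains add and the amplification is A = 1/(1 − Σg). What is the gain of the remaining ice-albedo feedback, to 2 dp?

Amplification A = ΔT/ΔT₀ = 6.64/4.5 = 1.476.
Total gain g = 1 − 1/A = 1 − 1/1.476 = 0.3225.
Known gains sum to 0.053 + 0.037 + 0.0762 = 0.1662.
g_ice = 0.3225 − 0.1662 = 0.16.

0.16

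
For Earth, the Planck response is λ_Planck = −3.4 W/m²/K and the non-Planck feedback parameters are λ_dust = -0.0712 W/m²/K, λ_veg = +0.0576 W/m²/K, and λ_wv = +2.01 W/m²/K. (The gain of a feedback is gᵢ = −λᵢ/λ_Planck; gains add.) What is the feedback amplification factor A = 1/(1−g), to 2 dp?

Convert to gains: g_dust = -0.0712/3.4 = -0.02094; g_veg = 0.0576/3.4 = 0.01694; g_wv = 2.01/3.4 = 0.5912.
Total gain g = 0.5872.
A = 1/(1 − 0.5872) = 2.42.

2.42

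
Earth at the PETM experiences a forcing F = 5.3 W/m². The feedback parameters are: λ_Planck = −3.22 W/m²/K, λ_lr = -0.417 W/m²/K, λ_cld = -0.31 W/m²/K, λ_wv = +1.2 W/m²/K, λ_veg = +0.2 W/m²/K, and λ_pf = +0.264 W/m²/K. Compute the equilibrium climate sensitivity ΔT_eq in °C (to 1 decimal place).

2.3 °C

Net feedback parameter λ = (−3.22) + (-0.417) + (-0.31) + (+1.2) + (+0.2) + (+0.264) = -2.283 W/m²/K.
ΔT = −F/λ = −5.3/(-2.283) = 2.3 °C.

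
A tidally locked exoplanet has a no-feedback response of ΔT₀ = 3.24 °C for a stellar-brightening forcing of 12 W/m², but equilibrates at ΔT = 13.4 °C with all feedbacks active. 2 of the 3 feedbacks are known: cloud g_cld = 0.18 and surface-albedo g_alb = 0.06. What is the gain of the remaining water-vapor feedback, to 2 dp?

Amplification A = ΔT/ΔT₀ = 13.4/3.24 = 4.136.
Total gain g = 1 − 1/A = 1 − 1/4.136 = 0.7582.
Known gains sum to 0.18 + 0.06 = 0.24.
g_wv = 0.7582 − 0.24 = 0.52.

0.52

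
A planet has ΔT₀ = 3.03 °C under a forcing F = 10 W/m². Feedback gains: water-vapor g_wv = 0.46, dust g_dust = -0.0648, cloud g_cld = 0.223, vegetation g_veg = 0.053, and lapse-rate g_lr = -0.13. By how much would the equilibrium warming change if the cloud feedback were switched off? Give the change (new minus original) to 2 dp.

Original: g = 0.5412, ΔT = 3.03/(1−0.5412) = 6.6042 °C.
Without cloud: g' = 0.3182, ΔT' = 3.03/(1−0.3182) = 4.4441 °C.
Change = 4.4441 − 6.6042 = -2.16 °C.

-2.16 °C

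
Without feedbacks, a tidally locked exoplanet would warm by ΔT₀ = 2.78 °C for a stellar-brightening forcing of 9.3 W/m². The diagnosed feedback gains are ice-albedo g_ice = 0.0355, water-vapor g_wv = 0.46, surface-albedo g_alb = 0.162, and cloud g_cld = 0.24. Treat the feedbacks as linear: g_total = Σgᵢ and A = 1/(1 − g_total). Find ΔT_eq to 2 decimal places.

Total gain g = 0.0355 + 0.46 + 0.162 + 0.24 = 0.8975.
Amplification A = 1/(1 − 0.8975) = 9.756.
ΔT = 2.78 × 9.756 = 27.12 °C.

27.12 °C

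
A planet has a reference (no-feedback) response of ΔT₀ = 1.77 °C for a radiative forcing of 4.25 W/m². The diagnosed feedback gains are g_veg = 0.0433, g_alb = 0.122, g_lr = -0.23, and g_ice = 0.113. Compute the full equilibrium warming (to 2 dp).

Total gain g = 0.0433 + 0.122 − 0.23 + 0.113 = 0.0483.
Amplification A = 1/(1 − 0.0483) = 1.051.
ΔT = 1.77 × 1.051 = 1.86 °C.

1.86 °C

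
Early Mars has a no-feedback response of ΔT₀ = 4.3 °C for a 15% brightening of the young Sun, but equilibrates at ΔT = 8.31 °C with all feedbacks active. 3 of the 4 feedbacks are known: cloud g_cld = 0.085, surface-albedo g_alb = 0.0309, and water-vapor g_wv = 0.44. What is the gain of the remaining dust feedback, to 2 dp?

Amplification A = ΔT/ΔT₀ = 8.31/4.3 = 1.933.
Total gain g = 1 − 1/A = 1 − 1/1.933 = 0.4827.
Known gains sum to 0.085 + 0.0309 + 0.44 = 0.5559.
g_dust = 0.4827 − 0.5559 = -0.07.

-0.07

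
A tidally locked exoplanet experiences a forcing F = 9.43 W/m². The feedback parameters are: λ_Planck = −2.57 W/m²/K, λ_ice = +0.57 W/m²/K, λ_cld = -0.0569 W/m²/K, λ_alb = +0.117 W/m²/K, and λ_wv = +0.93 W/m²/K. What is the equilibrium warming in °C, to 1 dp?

Net feedback parameter λ = (−2.57) + (+0.57) + (-0.0569) + (+0.117) + (+0.93) = -1.0099 W/m²/K.
ΔT = −F/λ = −9.43/(-1.0099) = 9.3 °C.

9.3 °C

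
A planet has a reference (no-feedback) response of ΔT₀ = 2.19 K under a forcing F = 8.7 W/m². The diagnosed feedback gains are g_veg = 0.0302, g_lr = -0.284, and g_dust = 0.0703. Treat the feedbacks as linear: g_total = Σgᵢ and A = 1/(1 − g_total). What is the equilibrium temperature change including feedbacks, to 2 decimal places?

Total gain g = 0.0302 − 0.284 + 0.0703 = -0.1835.
Amplification A = 1/(1 + 0.1835) = 0.845.
ΔT = 2.19 × 0.845 = 1.85 K.

1.85 K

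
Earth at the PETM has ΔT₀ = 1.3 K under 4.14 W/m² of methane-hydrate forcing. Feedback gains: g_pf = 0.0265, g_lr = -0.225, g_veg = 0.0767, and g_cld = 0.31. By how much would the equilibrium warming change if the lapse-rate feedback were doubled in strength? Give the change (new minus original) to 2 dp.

-0.35 K

Original: g = 0.1882, ΔT = 1.3/(1−0.1882) = 1.6014 K.
With doubled lapse-rate: g' = -0.0368, ΔT' = 1.3/(1+0.0368) = 1.2539 K.
Change = 1.2539 − 1.6014 = -0.35 K.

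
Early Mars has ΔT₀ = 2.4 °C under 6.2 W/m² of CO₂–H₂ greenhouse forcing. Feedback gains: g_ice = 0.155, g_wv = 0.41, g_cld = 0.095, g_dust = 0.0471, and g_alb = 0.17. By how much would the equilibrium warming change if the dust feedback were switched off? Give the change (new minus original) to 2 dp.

-5.41 °C

Original: g = 0.8771, ΔT = 2.4/(1−0.8771) = 19.5281 °C.
Without dust: g' = 0.83, ΔT' = 2.4/(1−0.83) = 14.1176 °C.
Change = 14.1176 − 19.5281 = -5.41 °C.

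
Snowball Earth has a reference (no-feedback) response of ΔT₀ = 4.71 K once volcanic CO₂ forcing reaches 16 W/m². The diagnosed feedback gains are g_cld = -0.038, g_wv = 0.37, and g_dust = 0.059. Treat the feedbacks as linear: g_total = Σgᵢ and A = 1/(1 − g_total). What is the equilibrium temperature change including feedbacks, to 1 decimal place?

7.7 K

Total gain g = -0.038 + 0.37 + 0.059 = 0.391.
Amplification A = 1/(1 − 0.391) = 1.642.
ΔT = 4.71 × 1.642 = 7.7 K.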